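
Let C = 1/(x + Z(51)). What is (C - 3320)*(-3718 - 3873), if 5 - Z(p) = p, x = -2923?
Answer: 74825101871/2969 ≈ 2.5202e+7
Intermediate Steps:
Z(p) = 5 - p
C = -1/2969 (C = 1/(-2923 + (5 - 1*51)) = 1/(-2923 + (5 - 51)) = 1/(-2923 - 46) = 1/(-2969) = -1/2969 ≈ -0.00033681)
(C - 3320)*(-3718 - 3873) = (-1/2969 - 3320)*(-3718 - 3873) = -9857081/2969*(-7591) = 74825101871/2969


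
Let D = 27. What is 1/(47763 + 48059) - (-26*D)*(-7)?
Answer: -470869307/95822 ≈ -4914.0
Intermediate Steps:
1/(47763 + 48059) - (-26*D)*(-7) = 1/(47763 + 48059) - (-26*27)*(-7) = 1/95822 - (-702)*(-7) = 1/95822 - 1*4914 = 1/95822 - 4914 = -470869307/95822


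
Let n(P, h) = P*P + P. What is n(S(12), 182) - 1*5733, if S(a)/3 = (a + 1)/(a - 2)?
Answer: -571389/100 ≈ -5713.9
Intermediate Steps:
S(a) = 3*(1 + a)/(-2 + a) (S(a) = 3*((a + 1)/(a - 2)) = 3*((1 + a)/(-2 + a)) = 3*(1 + a)/(-2 + a))
n(P, h) = P + P**2 (n(P, h) = P**2 + P = P + P**2)
n(S(12), 182) - 1*5733 = (3*(1 + 12)/(-2 + 12))*(1 + 3*(1 + 12)/(-2 + 12)) - 1*5733 = (3*13/10)*(1 + 3*13/10) - 5733 = (3*(1/10)*13)*(1 + 3*(1/10)*13) - 5733 = 39*(1 + 39/10)/10 - 5733 = (39/10)*(49/10) - 5733 = 1911/100 - 5733 = -571389/100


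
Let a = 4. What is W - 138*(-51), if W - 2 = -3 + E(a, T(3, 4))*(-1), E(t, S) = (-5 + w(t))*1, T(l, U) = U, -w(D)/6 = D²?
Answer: 7138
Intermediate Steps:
w(D) = -6*D²
E(t, S) = -5 - 6*t² (E(t, S) = (-5 - 6*t²)*1 = -5 - 6*t²)
W = 100 (W = 2 + (-3 + (-5 - 6*4²)*(-1)) = 2 + (-3 + (-5 - 6*16)*(-1)) = 2 + (-3 + (-5 - 96)*(-1)) = 2 + (-3 - 101*(-1)) = 2 + (-3 + 101) = 2 + 98 = 100)
W - 138*(-51) = 100 - 138*(-51) = 100 + 7038 = 7138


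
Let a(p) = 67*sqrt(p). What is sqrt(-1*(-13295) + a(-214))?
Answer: sqrt(13295 + 67*I*sqrt(214)) ≈ 115.38 + 4.2473*I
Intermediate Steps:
sqrt(-1*(-13295) + a(-214)) = sqrt(-1*(-13295) + 67*sqrt(-214)) = sqrt(13295 + 67*(I*sqrt(214))) = sqrt(13295 + 67*I*sqrt(214))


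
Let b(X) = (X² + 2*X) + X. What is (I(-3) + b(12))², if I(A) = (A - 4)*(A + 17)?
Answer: 6724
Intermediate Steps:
I(A) = (-4 + A)*(17 + A)
b(X) = X² + 3*X
(I(-3) + b(12))² = ((-68 + (-3)² + 13*(-3)) + 12*(3 + 12))² = ((-68 + 9 - 39) + 12*15)² = (-98 + 180)² = 82² = 6724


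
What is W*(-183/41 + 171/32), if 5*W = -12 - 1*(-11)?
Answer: -231/1312 ≈ -0.17607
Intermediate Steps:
W = -⅕ (W = (-12 - 1*(-11))/5 = (-12 + 11)/5 = (⅕)*(-1) = -⅕ ≈ -0.20000)
W*(-183/41 + 171/32) = -(-183/41 + 171/32)/5 = -⅕*1155/1312 = -231/1312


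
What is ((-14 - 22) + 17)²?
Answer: 361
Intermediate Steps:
((-14 - 22) + 17)² = (-36 + 17)² = (-19)² = 361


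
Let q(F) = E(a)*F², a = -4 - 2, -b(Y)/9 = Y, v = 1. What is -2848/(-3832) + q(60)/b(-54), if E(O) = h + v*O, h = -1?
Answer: -660988/12933 ≈ -51.109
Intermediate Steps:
b(Y) = -9*Y
a = -6
E(O) = -1 + O (E(O) = -1 + 1*O = -1 + O)
q(F) = -7*F² (q(F) = (-1 - 6)*F² = -7*F²)
-2848/(-3832) + q(60)/b(-54) = -2848/(-3832) + (-7*60²)/((-9*(-54))) = -2848*(-1/3832) - 7*3600/486 = 356/479 - 25200*1/486 = 356/479 - 1400/27 = -660988/12933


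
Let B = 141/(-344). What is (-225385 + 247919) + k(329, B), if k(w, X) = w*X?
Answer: 7705307/344 ≈ 22399.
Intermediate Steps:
B = -141/344 (B = 141*(-1/344) = -141/344 ≈ -0.40988)
k(w, X) = X*w
(-225385 + 247919) + k(329, B) = (-225385 + 247919) - 141/344*329 = 22534 - 46389/344 = 7705307/344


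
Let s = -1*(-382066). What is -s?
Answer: -382066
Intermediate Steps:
s = 382066
-s = -1*382066 = -382066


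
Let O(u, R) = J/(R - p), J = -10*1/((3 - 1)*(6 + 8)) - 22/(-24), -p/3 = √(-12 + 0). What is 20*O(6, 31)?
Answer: 7285/22449 - 470*I*√3/7483 ≈ 0.32451 - 0.10879*I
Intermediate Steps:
p = -6*I*√3 (p = -3*√(-12 + 0) = -6*I*√3 ≈ -10.392*I)
J = 47/84 (J = -10/(14*2) - 22*(-1/24) = -10/28 + 11/12 = -10*1/28 + 11/12 = -5/14 + 11/12 = 47/84 ≈ 0.55952)
O(u, R) = 47/(84*(R + 6*I*√3)) (O(u, R) = 47/(84*(R - (-6)*I*√3)) = 47/(84*(R + 6*I*√3)))
20*O(6, 31) = 20*(47/(84*(31 + 6*I*√3))) = 235/(21*(31 + 6*I*√3))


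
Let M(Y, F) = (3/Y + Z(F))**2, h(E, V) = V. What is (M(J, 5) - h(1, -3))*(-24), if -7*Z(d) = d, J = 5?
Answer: -88584/1225 ≈ -72.313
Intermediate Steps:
Z(d) = -d/7
M(Y, F) = (3/Y - F/7)**2
(M(J, 5) - h(1, -3))*(-24) = ((1/49)*(21 - 1*5*5)**2/5**2 - 1*(-3))*(-24) = ((1/49)*(1/25)*(21 - 25)**2 + 3)*(-24) = ((1/49)*(1/25)*(-4)**2 + 3)*(-24) = ((1/49)*(1/25)*16 + 3)*(-24) = (16/1225 + 3)*(-24) = (3691/1225)*(-24) = -88584/1225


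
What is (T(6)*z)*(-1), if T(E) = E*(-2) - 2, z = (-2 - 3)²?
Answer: 350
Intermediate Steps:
z = 25 (z = (-5)² = 25)
T(E) = -2 - 2*E (T(E) = -2*E - 2 = -2 - 2*E)
(T(6)*z)*(-1) = ((-2 - 2*6)*25)*(-1) = ((-2 - 12)*25)*(-1) = -14*25*(-1) = -350*(-1) = 350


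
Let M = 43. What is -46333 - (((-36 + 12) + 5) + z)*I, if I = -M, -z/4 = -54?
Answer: -37862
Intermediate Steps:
z = 216 (z = -4*(-54) = 216)
I = -43 (I = -1*43 = -43)
-46333 - (((-36 + 12) + 5) + z)*I = -46333 - (((-36 + 12) + 5) + 216)*(-43) = -46333 - ((-24 + 5) + 216)*(-43) = -46333 - (-19 + 216)*(-43) = -46333 - 197*(-43) = -46333 - 1*(-8471) = -46333 + 8471 = -37862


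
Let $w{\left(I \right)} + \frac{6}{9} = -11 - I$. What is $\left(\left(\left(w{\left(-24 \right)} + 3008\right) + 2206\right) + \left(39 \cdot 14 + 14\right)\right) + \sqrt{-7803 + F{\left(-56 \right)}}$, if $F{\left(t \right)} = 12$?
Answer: $\frac{17359}{3} + 7 i \sqrt{159} \approx 5786.3 + 88.267 i$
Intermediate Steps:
$w{\left(I \right)} = - \frac{35}{3} - I$ ($w{\left(I \right)} = - \frac{2}{3} - \left(11 + I\right) = - \frac{35}{3} - I$)
$\left(\left(\left(w{\left(-24 \right)} + 3008\right) + 2206\right) + \left(39 \cdot 14 + 14\right)\right) + \sqrt{-7803 + F{\left(-56 \right)}} = \left(\left(\left(\left(- \frac{35}{3} - -24\right) + 3008\right) + 2206\right) + \left(39 \cdot 14 + 14\right)\right) + \sqrt{-7803 + 12} = \left(\left(\left(\left(- \frac{35}{3} + 24\right) + 3008\right) + 2206\right) + \left(546 + 14\right)\right) + \sqrt{-7791} = \left(\left(\left(\frac{37}{3} + 3008\right) + 2206\right) + 560\right) + 7 i \sqrt{159} = \left(\left(\frac{9061}{3} + 2206\right) + 560\right) + 7 i \sqrt{159} = \left(\frac{15679}{3} + 560\right) + 7 i \sqrt{159} = \frac{17359}{3} + 7 i \sqrt{159}$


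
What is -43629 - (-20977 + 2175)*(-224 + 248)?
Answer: 407619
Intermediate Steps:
-43629 - (-20977 + 2175)*(-224 + 248) = -43629 - (-18802)*24 = -43629 - 1*(-451248) = -43629 + 451248 = 407619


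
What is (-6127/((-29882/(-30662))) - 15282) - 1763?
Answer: -348602382/14941 ≈ -23332.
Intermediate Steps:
(-6127/((-29882/(-30662))) - 15282) - 1763 = (-6127/((-29882*(-1/30662))) - 15282) - 1763 = (-6127/14941/15331 - 15282) - 1763 = (-6127*15331/14941 - 15282) - 1763 = (-93933037/14941 - 15282) - 1763 = -322261399/14941 - 1763 = -348602382/14941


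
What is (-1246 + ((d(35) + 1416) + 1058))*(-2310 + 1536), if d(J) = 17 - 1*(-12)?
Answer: -972918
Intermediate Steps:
d(J) = 29 (d(J) = 17 + 12 = 29)
(-1246 + ((d(35) + 1416) + 1058))*(-2310 + 1536) = (-1246 + ((29 + 1416) + 1058))*(-2310 + 1536) = (-1246 + (1445 + 1058))*(-774) = (-1246 + 2503)*(-774) = 1257*(-774) = -972918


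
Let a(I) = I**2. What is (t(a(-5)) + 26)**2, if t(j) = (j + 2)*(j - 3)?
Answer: 384400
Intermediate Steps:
t(j) = (-3 + j)*(2 + j) (t(j) = (2 + j)*(-3 + j) = (-3 + j)*(2 + j))
(t(a(-5)) + 26)**2 = ((-6 + ((-5)**2)**2 - 1*(-5)**2) + 26)**2 = ((-6 + 25**2 - 1*25) + 26)**2 = ((-6 + 625 - 25) + 26)**2 = (594 + 26)**2 = 620**2 = 384400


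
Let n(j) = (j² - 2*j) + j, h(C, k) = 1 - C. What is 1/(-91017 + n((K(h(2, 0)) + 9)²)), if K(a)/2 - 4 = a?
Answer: -1/40617 ≈ -2.4620e-5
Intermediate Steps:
K(a) = 8 + 2*a
n(j) = j² - j
1/(-91017 + n((K(h(2, 0)) + 9)²)) = 1/(-91017 + ((8 + 2*(1 - 1*2)) + 9)²*(-1 + ((8 + 2*(1 - 1*2)) + 9)²)) = 1/(-91017 + ((8 + 2*(1 - 2)) + 9)²*(-1 + ((8 + 2*(1 - 2)) + 9)²)) = 1/(-91017 + ((8 + 2*(-1)) + 9)²*(-1 + ((8 + 2*(-1)) + 9)²)) = 1/(-91017 + ((8 - 2) + 9)²*(-1 + ((8 - 2) + 9)²)) = 1/(-91017 + (6 + 9)²*(-1 + (6 + 9)²)) = 1/(-91017 + 15²*(-1 + 15²)) = 1/(-91017 + 225*(-1 + 225)) = 1/(-91017 + 225*224) = 1/(-91017 + 50400) = 1/(-40617) = -1/40617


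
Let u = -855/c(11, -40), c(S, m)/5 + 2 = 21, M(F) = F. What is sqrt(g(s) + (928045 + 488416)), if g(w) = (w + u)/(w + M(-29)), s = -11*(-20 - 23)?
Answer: sqrt(17452228857)/111 ≈ 1190.2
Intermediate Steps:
c(S, m) = 95 (c(S, m) = -10 + 5*21 = -10 + 105 = 95)
s = 473 (s = -11*(-43) = 473)
u = -9 (u = -855/95 = -855*1/95 = -9)
g(w) = (-9 + w)/(-29 + w) (g(w) = (w - 9)/(w - 29) = (-9 + w)/(-29 + w))
sqrt(g(s) + (928045 + 488416)) = sqrt((-9 + 473)/(-29 + 473) + (928045 + 488416)) = sqrt(464/444 + 1416461) = sqrt((1/444)*464 + 1416461) = sqrt(116/111 + 1416461) = sqrt(157227287/111) = sqrt(17452228857)/111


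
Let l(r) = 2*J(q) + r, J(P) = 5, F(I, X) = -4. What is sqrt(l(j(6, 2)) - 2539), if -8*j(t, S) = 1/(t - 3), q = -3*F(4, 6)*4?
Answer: I*sqrt(364182)/12 ≈ 50.29*I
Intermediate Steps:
q = 48 (q = -3*(-4)*4 = 12*4 = 48)
j(t, S) = -1/(8*(-3 + t)) (j(t, S) = -1/(8*(t - 3)) = -1/(8*(-3 + t)))
l(r) = 10 + r (l(r) = 2*5 + r = 10 + r)
sqrt(l(j(6, 2)) - 2539) = sqrt((10 - 1/(-24 + 8*6)) - 2539) = sqrt((10 - 1/(-24 + 48)) - 2539) = sqrt((10 - 1/24) - 2539) = sqrt(239/24 - 2539) = sqrt(-60697/24) = I*sqrt(364182)/12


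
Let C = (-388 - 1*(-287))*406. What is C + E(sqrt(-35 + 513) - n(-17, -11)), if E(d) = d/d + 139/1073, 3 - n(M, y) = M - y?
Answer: -43998226/1073 ≈ -41005.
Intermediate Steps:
n(M, y) = 3 + y - M (n(M, y) = 3 - (M - y) = 3 + (y - M) = 3 + y - M)
E(d) = 1212/1073 (E(d) = 1 + 139*(1/1073) = 1 + 139/1073 = 1212/1073)
C = -41006 (C = (-388 + 287)*406 = -101*406 = -41006)
C + E(sqrt(-35 + 513) - n(-17, -11)) = -41006 + 1212/1073 = -43998226/1073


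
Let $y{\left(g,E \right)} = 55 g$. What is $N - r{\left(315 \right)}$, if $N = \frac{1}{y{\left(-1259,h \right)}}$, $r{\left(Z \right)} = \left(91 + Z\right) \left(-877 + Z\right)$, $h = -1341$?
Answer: $\frac{15799770139}{69245} \approx 2.2817 \cdot 10^{5}$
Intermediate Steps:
$r{\left(Z \right)} = \left(-877 + Z\right) \left(91 + Z\right)$
$N = - \frac{1}{69245}$ ($N = \frac{1}{55 \left(-1259\right)} = \frac{1}{-69245} = - \frac{1}{69245} \approx -1.4441 \cdot 10^{-5}$)
$N - r{\left(315 \right)} = - \frac{1}{69245} - \left(-79807 + 315^{2} - 247590\right) = - \frac{1}{69245} - \left(-79807 + 99225 - 247590\right) = - \frac{1}{69245} - -228172 = - \frac{1}{69245} + 228172 = \frac{15799770139}{69245}$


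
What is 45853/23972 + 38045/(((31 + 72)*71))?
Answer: 1247337729/175307236 ≈ 7.1152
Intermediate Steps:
45853/23972 + 38045/(((31 + 72)*71)) = 45853*(1/23972) + 38045/((103*71)) = 45853/23972 + 38045/7313 = 1247337729/175307236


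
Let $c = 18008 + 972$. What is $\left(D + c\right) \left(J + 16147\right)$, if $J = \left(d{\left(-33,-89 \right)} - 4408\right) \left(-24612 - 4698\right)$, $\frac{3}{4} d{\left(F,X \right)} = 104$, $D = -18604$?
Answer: $47056515432$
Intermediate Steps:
$d{\left(F,X \right)} = \frac{416}{3}$ ($d{\left(F,X \right)} = \frac{4}{3} \cdot 104 = \frac{416}{3}$)
$c = 18980$
$J = 125134160$ ($J = \left(\frac{416}{3} - 4408\right) \left(-24612 - 4698\right) = \left(- \frac{12808}{3}\right) \left(-29310\right) = 125134160$)
$\left(D + c\right) \left(J + 16147\right) = \left(-18604 + 18980\right) \left(125134160 + 16147\right) = 376 \cdot 125150307 = 47056515432$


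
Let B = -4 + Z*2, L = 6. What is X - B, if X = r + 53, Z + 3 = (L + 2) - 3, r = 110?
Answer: 163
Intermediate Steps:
Z = 2 (Z = -3 + ((6 + 2) - 3) = -3 + (8 - 3) = -3 + 5 = 2)
X = 163 (X = 110 + 53 = 163)
B = 0 (B = -4 + 2*2 = -4 + 4 = 0)
X - B = 163 - 1*0 = 163 + 0 = 163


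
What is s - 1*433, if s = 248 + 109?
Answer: -76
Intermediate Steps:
s = 357
s - 1*433 = 357 - 1*433 = 357 - 433 = -76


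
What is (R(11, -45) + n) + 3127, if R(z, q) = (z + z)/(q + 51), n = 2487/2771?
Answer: 26032693/8313 ≈ 3131.6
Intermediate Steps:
n = 2487/2771 (n = 2487*(1/2771) = 2487/2771 ≈ 0.89751)
R(z, q) = 2*z/(51 + q) (R(z, q) = (2*z)/(51 + q) = 2*z/(51 + q))
(R(11, -45) + n) + 3127 = (2*11/(51 - 45) + 2487/2771) + 3127 = (2*11/6 + 2487/2771) + 3127 = (2*11*(⅙) + 2487/2771) + 3127 = (11/3 + 2487/2771) + 3127 = 37942/8313 + 3127 = 26032693/8313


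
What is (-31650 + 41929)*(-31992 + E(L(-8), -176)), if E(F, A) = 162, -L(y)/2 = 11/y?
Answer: -327180570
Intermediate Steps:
L(y) = -22/y
(-31650 + 41929)*(-31992 + E(L(-8), -176)) = (-31650 + 41929)*(-31992 + 162) = 10279*(-31830) = -327180570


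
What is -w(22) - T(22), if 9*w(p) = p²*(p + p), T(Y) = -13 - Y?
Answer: -20981/9 ≈ -2331.2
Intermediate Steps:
w(p) = 2*p³/9 (w(p) = (p²*(p + p))/9 = (p²*(2*p))/9 = (2*p³)/9 = 2*p³/9)
-w(22) - T(22) = -2*22³/9 - (-13 - 1*22) = -2*10648/9 - (-13 - 22) = -1*21296/9 - 1*(-35) = -21296/9 + 35 = -20981/9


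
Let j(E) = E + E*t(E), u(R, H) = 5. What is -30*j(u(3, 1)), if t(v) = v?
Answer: -900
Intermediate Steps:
j(E) = E + E² (j(E) = E + E*E = E + E²)
-30*j(u(3, 1)) = -150*(1 + 5) = -150*6 = -30*30 = -900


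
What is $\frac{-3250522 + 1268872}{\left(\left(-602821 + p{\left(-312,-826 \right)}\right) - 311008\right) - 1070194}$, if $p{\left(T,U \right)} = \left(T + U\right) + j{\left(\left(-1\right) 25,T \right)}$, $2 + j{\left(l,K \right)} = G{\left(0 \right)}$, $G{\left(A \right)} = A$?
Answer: $\frac{660550}{661721} \approx 0.99823$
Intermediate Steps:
$j{\left(l,K \right)} = -2$ ($j{\left(l,K \right)} = -2 + 0 = -2$)
$p{\left(T,U \right)} = -2 + T + U$ ($p{\left(T,U \right)} = \left(T + U\right) - 2 = -2 + T + U$)
$\frac{-3250522 + 1268872}{\left(\left(-602821 + p{\left(-312,-826 \right)}\right) - 311008\right) - 1070194} = \frac{-3250522 + 1268872}{\left(\left(-602821 - 1140\right) - 311008\right) - 1070194} = - \frac{1981650}{\left(\left(-602821 - 1140\right) - 311008\right) - 1070194} = - \frac{1981650}{\left(-603961 - 311008\right) - 1070194} = - \frac{1981650}{-914969 - 1070194} = - \frac{1981650}{-1985163} = \left(-1981650\right) \left(- \frac{1}{1985163}\right) = \frac{660550}{661721}$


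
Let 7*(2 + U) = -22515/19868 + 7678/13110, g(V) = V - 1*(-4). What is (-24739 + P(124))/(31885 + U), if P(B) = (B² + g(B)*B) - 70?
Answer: 5870070436020/29065848195367 ≈ 0.20196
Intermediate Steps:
g(V) = 4 + V (g(V) = V + 4 = 4 + V)
P(B) = -70 + B² + B*(4 + B) (P(B) = (B² + (4 + B)*B) - 70 = (B² + B*(4 + B)) - 70 = -70 + B² + B*(4 + B))
U = -1894598933/911643180 (U = -2 + (-22515/19868 + 7678/13110)/7 = -2 + (-22515*1/19868 + 7678*(1/13110))/7 = -2 + (-22515/19868 + 3839/6555)/7 = -2 + (⅐)*(-71312573/130234740) = -2 - 71312573/911643180 = -1894598933/911643180 ≈ -2.0782)
(-24739 + P(124))/(31885 + U) = (-24739 + (-70 + 124² + 124*(4 + 124)))/(31885 - 1894598933/911643180) = (-24739 + (-70 + 15376 + 124*128))/(29065848195367/911643180) = (-24739 + (-70 + 15376 + 15872))*(911643180/29065848195367) = (-24739 + 31178)*(911643180/29065848195367) = 6439*(911643180/29065848195367) = 5870070436020/29065848195367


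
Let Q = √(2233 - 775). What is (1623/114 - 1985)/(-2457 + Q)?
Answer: 757211/943806 + 8321*√2/943806 ≈ 0.81476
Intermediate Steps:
Q = 27*√2 (Q = √1458 = 27*√2 ≈ 38.184)
(1623/114 - 1985)/(-2457 + Q) = (1623/114 - 1985)/(-2457 + 27*√2) = (1623*(1/114) - 1985)/(-2457 + 27*√2) = (541/38 - 1985)/(-2457 + 27*√2) = -74889/(38*(-2457 + 27*√2))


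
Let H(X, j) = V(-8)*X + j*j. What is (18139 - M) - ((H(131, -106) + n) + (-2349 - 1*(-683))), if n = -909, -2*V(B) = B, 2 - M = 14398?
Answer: 23350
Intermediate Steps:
M = -14396 (M = 2 - 1*14398 = 2 - 14398 = -14396)
V(B) = -B/2
H(X, j) = j² + 4*X (H(X, j) = (-½*(-8))*X + j*j = 4*X + j² = j² + 4*X)
(18139 - M) - ((H(131, -106) + n) + (-2349 - 1*(-683))) = (18139 - 1*(-14396)) - ((((-106)² + 4*131) - 909) + (-2349 - 1*(-683))) = (18139 + 14396) - (((11236 + 524) - 909) + (-2349 + 683)) = 32535 - ((11760 - 909) - 1666) = 32535 - (10851 - 1666) = 32535 - 1*9185 = 32535 - 9185 = 23350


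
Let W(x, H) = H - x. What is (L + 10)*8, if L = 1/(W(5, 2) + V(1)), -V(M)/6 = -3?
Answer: 1208/15 ≈ 80.533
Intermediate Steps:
V(M) = 18 (V(M) = -6*(-3) = 18)
L = 1/15 (L = 1/((2 - 1*5) + 18) = 1/((2 - 5) + 18) = 1/(-3 + 18) = 1/15 ≈ 0.066667)
(L + 10)*8 = (1/15 + 10)*8 = (151/15)*8 = 1208/15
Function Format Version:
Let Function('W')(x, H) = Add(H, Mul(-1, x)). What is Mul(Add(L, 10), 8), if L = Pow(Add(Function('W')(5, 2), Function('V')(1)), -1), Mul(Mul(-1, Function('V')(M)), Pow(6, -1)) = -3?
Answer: Rational(1208, 15) ≈ 80.533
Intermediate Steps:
Function('V')(M) = 18 (Function('V')(M) = Mul(-6, -3) = 18)
L = Rational(1, 15) (L = Pow(Add(Add(2, Mul(-1, 5)), 18), -1) = Pow(Add(Add(2, -5), 18), -1) = Pow(Add(-3, 18), -1) = Pow(15, -1) = Rational(1, 15) ≈ 0.066667)
Mul(Add(L, 10), 8) = Mul(Add(Rational(1, 15), 10), 8) = Mul(Rational(151, 15), 8) = Rational(1208, 15)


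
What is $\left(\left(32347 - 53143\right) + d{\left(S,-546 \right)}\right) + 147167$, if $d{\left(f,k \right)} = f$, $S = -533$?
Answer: $125838$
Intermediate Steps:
$\left(\left(32347 - 53143\right) + d{\left(S,-546 \right)}\right) + 147167 = \left(\left(32347 - 53143\right) - 533\right) + 147167 = \left(-20796 - 533\right) + 147167 = -21329 + 147167 = 125838$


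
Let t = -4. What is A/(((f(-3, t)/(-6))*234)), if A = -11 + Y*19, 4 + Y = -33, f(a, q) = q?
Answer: -119/26 ≈ -4.5769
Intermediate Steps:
Y = -37 (Y = -4 - 33 = -37)
A = -714 (A = -11 - 37*19 = -11 - 703 = -714)
A/(((f(-3, t)/(-6))*234)) = -714/(-4/(-6)*234) = -714/(-4*(-⅙)*234) = -714/((⅔)*234) = -714/156 = -714*1/156 = -119/26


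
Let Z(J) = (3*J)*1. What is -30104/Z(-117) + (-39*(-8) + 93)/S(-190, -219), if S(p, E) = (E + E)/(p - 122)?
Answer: 9589652/25623 ≈ 374.26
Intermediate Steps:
S(p, E) = 2*E/(-122 + p) (S(p, E) = (2*E)/(-122 + p) = 2*E/(-122 + p))
Z(J) = 3*J
-30104/Z(-117) + (-39*(-8) + 93)/S(-190, -219) = -30104/(3*(-117)) + (-39*(-8) + 93)/((2*(-219)/(-122 - 190))) = -30104/(-351) + (312 + 93)/((2*(-219)/(-312))) = -30104*(-1/351) + 405/((2*(-219)*(-1/312))) = 30104/351 + 405/(73/52) = 30104/351 + 405*(52/73) = 30104/351 + 21060/73 = 9589652/25623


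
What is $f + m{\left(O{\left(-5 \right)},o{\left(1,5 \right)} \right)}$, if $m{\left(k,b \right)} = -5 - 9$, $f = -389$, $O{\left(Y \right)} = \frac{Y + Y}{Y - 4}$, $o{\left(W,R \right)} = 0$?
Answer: $-403$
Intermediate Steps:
$O{\left(Y \right)} = \frac{2 Y}{-4 + Y}$
$m{\left(k,b \right)} = -14$ ($m{\left(k,b \right)} = -5 - 9 = -14$)
$f + m{\left(O{\left(-5 \right)},o{\left(1,5 \right)} \right)} = -389 - 14 = -403$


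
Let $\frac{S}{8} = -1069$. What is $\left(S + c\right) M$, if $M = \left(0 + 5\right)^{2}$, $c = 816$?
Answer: $-193400$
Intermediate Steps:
$S = -8552$ ($S = 8 \left(-1069\right) = -8552$)
$M = 25$ ($M = 5^{2} = 25$)
$\left(S + c\right) M = \left(-8552 + 816\right) 25 = \left(-7736\right) 25 = -193400$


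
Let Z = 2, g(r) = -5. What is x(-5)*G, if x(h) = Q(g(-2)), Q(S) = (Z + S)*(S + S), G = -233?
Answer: -6990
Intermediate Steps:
Q(S) = 2*S*(2 + S) (Q(S) = (2 + S)*(S + S) = (2 + S)*(2*S) = 2*S*(2 + S))
x(h) = 30 (x(h) = 2*(-5)*(2 - 5) = 2*(-5)*(-3) = 30)
x(-5)*G = 30*(-233) = -6990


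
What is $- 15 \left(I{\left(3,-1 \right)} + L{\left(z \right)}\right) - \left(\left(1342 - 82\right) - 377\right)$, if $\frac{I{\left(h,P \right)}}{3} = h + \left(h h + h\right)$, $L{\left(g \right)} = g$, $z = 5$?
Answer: $-1633$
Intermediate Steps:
$I{\left(h,P \right)} = 3 h^{2} + 6 h$ ($I{\left(h,P \right)} = 3 \left(h + \left(h h + h\right)\right) = 3 \left(h + \left(h^{2} + h\right)\right) = 3 \left(h + \left(h + h^{2}\right)\right) = 3 \left(h^{2} + 2 h\right) = 3 h^{2} + 6 h$)
$- 15 \left(I{\left(3,-1 \right)} + L{\left(z \right)}\right) - \left(\left(1342 - 82\right) - 377\right) = - 15 \left(3 \cdot 3 \left(2 + 3\right) + 5\right) - \left(\left(1342 - 82\right) - 377\right) = - 15 \left(3 \cdot 3 \cdot 5 + 5\right) - \left(1260 - 377\right) = - 15 \left(45 + 5\right) - 883 = \left(-15\right) 50 - 883 = -750 - 883 = -1633$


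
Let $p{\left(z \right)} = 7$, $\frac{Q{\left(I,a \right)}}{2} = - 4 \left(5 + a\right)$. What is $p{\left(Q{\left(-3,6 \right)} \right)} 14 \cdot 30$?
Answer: $2940$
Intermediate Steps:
$Q{\left(I,a \right)} = -40 - 8 a$ ($Q{\left(I,a \right)} = 2 \left(- 4 \left(5 + a\right)\right) = 2 \left(-20 - 4 a\right) = -40 - 8 a$)
$p{\left(Q{\left(-3,6 \right)} \right)} 14 \cdot 30 = 7 \cdot 14 \cdot 30 = 98 \cdot 30 = 2940$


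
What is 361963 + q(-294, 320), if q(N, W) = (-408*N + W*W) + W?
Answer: 584635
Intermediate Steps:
q(N, W) = W + W² - 408*N (q(N, W) = (-408*N + W²) + W = (W² - 408*N) + W = W + W² - 408*N)
361963 + q(-294, 320) = 361963 + (320 + 320² - 408*(-294)) = 361963 + (320 + 102400 + 119952) = 361963 + 222672 = 584635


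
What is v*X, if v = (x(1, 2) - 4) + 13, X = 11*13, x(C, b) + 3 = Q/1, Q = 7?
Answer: 1859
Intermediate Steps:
x(C, b) = 4 (x(C, b) = -3 + 7/1 = -3 + 7*1 = -3 + 7 = 4)
X = 143
v = 13 (v = (4 - 4) + 13 = 0 + 13 = 13)
v*X = 13*143 = 1859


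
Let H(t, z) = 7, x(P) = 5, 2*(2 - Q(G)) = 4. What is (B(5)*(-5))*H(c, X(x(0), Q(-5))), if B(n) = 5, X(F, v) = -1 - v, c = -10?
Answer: -175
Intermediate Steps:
Q(G) = 0 (Q(G) = 2 - ½*4 = 2 - 2 = 0)
(B(5)*(-5))*H(c, X(x(0), Q(-5))) = (5*(-5))*7 = -25*7 = -175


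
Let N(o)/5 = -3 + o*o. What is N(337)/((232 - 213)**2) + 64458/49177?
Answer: 27947445248/17752897 ≈ 1574.2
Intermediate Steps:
N(o) = -15 + 5*o**2 (N(o) = 5*(-3 + o*o) = 5*(-3 + o**2) = -15 + 5*o**2)
N(337)/((232 - 213)**2) + 64458/49177 = (-15 + 5*337**2)/((232 - 213)**2) + 64458/49177 = (-15 + 5*113569)/(19**2) + 64458*(1/49177) = (-15 + 567845)/361 + 64458/49177 = 567830*(1/361) + 64458/49177 = 567830/361 + 64458/49177 = 27947445248/17752897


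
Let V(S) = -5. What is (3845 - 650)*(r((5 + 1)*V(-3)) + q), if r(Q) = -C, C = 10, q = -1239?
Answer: -3990555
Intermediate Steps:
r(Q) = -10 (r(Q) = -1*10 = -10)
(3845 - 650)*(r((5 + 1)*V(-3)) + q) = (3845 - 650)*(-10 - 1239) = 3195*(-1249) = -3990555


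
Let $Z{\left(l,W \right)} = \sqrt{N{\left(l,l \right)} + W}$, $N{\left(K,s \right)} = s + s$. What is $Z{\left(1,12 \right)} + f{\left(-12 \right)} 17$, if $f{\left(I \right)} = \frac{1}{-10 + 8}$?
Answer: $- \frac{17}{2} + \sqrt{14} \approx -4.7583$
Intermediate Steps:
$N{\left(K,s \right)} = 2 s$
$f{\left(I \right)} = - \frac{1}{2}$ ($f{\left(I \right)} = \frac{1}{-2} = - \frac{1}{2}$)
$Z{\left(l,W \right)} = \sqrt{W + 2 l}$ ($Z{\left(l,W \right)} = \sqrt{2 l + W} = \sqrt{W + 2 l}$)
$Z{\left(1,12 \right)} + f{\left(-12 \right)} 17 = \sqrt{12 + 2 \cdot 1} - \frac{17}{2} = \sqrt{12 + 2} - \frac{17}{2} = \sqrt{14} - \frac{17}{2} = - \frac{17}{2} + \sqrt{14}$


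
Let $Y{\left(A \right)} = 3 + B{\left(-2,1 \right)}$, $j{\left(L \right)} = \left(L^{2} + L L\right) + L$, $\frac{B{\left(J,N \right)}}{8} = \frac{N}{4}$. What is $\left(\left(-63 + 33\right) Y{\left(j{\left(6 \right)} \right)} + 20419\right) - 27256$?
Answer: $-6987$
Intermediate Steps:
$B{\left(J,N \right)} = 2 N$ ($B{\left(J,N \right)} = 8 \frac{N}{4} = 2 N$)
$j{\left(L \right)} = L + 2 L^{2}$ ($j{\left(L \right)} = \left(L^{2} + L^{2}\right) + L = 2 L^{2} + L = L + 2 L^{2}$)
$Y{\left(A \right)} = 5$ ($Y{\left(A \right)} = 3 + 2 \cdot 1 = 3 + 2 = 5$)
$\left(\left(-63 + 33\right) Y{\left(j{\left(6 \right)} \right)} + 20419\right) - 27256 = \left(\left(-63 + 33\right) 5 + 20419\right) - 27256 = \left(\left(-30\right) 5 + 20419\right) - 27256 = \left(-150 + 20419\right) - 27256 = 20269 - 27256 = -6987$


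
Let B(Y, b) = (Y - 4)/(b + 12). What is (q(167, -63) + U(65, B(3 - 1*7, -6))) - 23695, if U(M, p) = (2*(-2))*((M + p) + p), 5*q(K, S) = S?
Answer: -359354/15 ≈ -23957.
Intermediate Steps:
B(Y, b) = (-4 + Y)/(12 + b)
q(K, S) = S/5
U(M, p) = -8*p - 4*M (U(M, p) = -4*(M + 2*p) = -8*p - 4*M)
(q(167, -63) + U(65, B(3 - 1*7, -6))) - 23695 = ((⅕)*(-63) + (-8*(-4 + (3 - 1*7))/(12 - 6) - 4*65)) - 23695 = (-63/5 + (-8*(-4 + (3 - 7))/6 - 260)) - 23695 = (-63/5 + (-4*(-4 - 4)/3 - 260)) - 23695 = (-63/5 + (-4*(-8)/3 - 260)) - 23695 = (-63/5 + (-8*(-4/3) - 260)) - 23695 = (-63/5 + (32/3 - 260)) - 23695 = (-63/5 - 748/3) - 23695 = -3929/15 - 23695 = -359354/15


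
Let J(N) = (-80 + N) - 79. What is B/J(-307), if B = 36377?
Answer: -36377/466 ≈ -78.062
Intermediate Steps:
J(N) = -159 + N
B/J(-307) = 36377/(-159 - 307) = 36377/(-466) = 36377*(-1/466) = -36377/466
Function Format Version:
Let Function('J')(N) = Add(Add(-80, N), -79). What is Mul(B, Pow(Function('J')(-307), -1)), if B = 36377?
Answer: Rational(-36377, 466) ≈ -78.062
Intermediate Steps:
Function('J')(N) = Add(-159, N)
Mul(B, Pow(Function('J')(-307), -1)) = Mul(36377, Pow(Add(-159, -307), -1)) = Mul(36377, Pow(-466, -1)) = Mul(36377, Rational(-1, 466)) = Rational(-36377, 466)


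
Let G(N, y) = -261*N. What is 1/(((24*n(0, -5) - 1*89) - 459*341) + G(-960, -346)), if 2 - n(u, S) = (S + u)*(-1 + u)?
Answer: 1/93880 ≈ 1.0652e-5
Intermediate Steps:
n(u, S) = 2 - (-1 + u)*(S + u) (n(u, S) = 2 - (S + u)*(-1 + u) = 2 - (-1 + u)*(S + u))
1/(((24*n(0, -5) - 1*89) - 459*341) + G(-960, -346)) = 1/(((24*(2 - 5 + 0 - 1*0**2 - 1*(-5)*0) - 1*89) - 459*341) - 261*(-960)) = 1/(((24*(2 - 5 + 0 - 1*0 + 0) - 89) - 156519) + 250560) = 1/(((24*(2 - 5 + 0 + 0 + 0) - 89) - 156519) + 250560) = 1/(((24*(-3) - 89) - 156519) + 250560) = 1/(((-72 - 89) - 156519) + 250560) = 1/((-161 - 156519) + 250560) = 1/(-156680 + 250560) = 1/93880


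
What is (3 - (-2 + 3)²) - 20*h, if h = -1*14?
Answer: 282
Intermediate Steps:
h = -14
(3 - (-2 + 3)²) - 20*h = (3 - (-2 + 3)²) - 20*(-14) = (3 - 1*1²) + 280 = (3 - 1*1) + 280 = (3 - 1) + 280 = 2 + 280 = 282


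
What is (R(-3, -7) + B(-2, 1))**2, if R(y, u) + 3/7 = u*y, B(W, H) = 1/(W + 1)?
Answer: 18769/49 ≈ 383.04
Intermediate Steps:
B(W, H) = 1/(1 + W)
R(y, u) = -3/7 + u*y
(R(-3, -7) + B(-2, 1))**2 = ((-3/7 - 7*(-3)) + 1/(1 - 2))**2 = ((-3/7 + 21) + 1/(-1))**2 = (144/7 - 1)**2 = (137/7)**2 = 18769/49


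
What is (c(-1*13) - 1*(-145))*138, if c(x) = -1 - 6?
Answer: 19044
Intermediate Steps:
c(x) = -7
(c(-1*13) - 1*(-145))*138 = (-7 - 1*(-145))*138 = (-7 + 145)*138 = 138*138 = 19044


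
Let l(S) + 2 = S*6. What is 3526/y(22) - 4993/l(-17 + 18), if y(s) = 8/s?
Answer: 33793/4 ≈ 8448.3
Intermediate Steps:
l(S) = -2 + 6*S (l(S) = -2 + S*6 = -2 + 6*S)
3526/y(22) - 4993/l(-17 + 18) = 3526/((8/22)) - 4993/(-2 + 6*(-17 + 18)) = 3526/((8*(1/22))) - 4993/(-2 + 6*1) = 3526/(4/11) - 4993/(-2 + 6) = 3526*(11/4) - 4993/4 = 19393/2 - 4993*¼ = 19393/2 - 4993/4 = 33793/4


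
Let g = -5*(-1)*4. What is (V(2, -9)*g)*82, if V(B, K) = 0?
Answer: 0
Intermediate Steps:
g = 20 (g = 5*4 = 20)
(V(2, -9)*g)*82 = (0*20)*82 = 0*82 = 0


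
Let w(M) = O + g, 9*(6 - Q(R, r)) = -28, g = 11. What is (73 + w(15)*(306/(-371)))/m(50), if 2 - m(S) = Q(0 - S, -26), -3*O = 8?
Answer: -220797/23744 ≈ -9.2991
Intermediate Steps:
O = -8/3 (O = -⅓*8 = -8/3 ≈ -2.6667)
Q(R, r) = 82/9 (Q(R, r) = 6 - ⅑*(-28) = 6 + 28/9 = 82/9)
w(M) = 25/3 (w(M) = -8/3 + 11 = 25/3)
m(S) = -64/9 (m(S) = 2 - 1*82/9 = 2 - 82/9 = -64/9)
(73 + w(15)*(306/(-371)))/m(50) = (73 + 25*(306/(-371))/3)/(-64/9) = (73 + 25*(306*(-1/371))/3)*(-9/64) = (73 + (25/3)*(-306/371))*(-9/64) = (73 - 2550/371)*(-9/64) = (24533/371)*(-9/64) = -220797/23744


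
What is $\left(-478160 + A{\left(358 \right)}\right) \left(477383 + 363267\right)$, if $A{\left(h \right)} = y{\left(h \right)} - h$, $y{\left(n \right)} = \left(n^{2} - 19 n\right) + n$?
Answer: $-299942238700$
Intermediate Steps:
$y{\left(n \right)} = n^{2} - 18 n$
$A{\left(h \right)} = - h + h \left(-18 + h\right)$ ($A{\left(h \right)} = h \left(-18 + h\right) - h = - h + h \left(-18 + h\right)$)
$\left(-478160 + A{\left(358 \right)}\right) \left(477383 + 363267\right) = \left(-478160 + 358 \left(-19 + 358\right)\right) \left(477383 + 363267\right) = \left(-478160 + 358 \cdot 339\right) 840650 = \left(-478160 + 121362\right) 840650 = \left(-356798\right) 840650 = -299942238700$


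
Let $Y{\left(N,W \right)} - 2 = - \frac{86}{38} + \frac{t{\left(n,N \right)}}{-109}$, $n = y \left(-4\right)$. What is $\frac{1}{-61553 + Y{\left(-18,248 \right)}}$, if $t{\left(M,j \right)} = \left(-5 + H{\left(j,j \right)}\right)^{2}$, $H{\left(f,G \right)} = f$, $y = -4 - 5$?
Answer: $- \frac{2071}{127486859} \approx -1.6245 \cdot 10^{-5}$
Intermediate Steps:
$y = -9$ ($y = -4 - 5 = -9$)
$n = 36$ ($n = \left(-9\right) \left(-4\right) = 36$)
$t{\left(M,j \right)} = \left(-5 + j\right)^{2}$
$Y{\left(N,W \right)} = - \frac{5}{19} - \frac{\left(-5 + N\right)^{2}}{109}$ ($Y{\left(N,W \right)} = 2 + \left(- \frac{86}{38} + \frac{\left(-5 + N\right)^{2}}{-109}\right) = 2 + \left(\left(-86\right) \frac{1}{38} + \left(-5 + N\right)^{2} \left(- \frac{1}{109}\right)\right) = 2 - \left(\frac{43}{19} + \frac{\left(-5 + N\right)^{2}}{109}\right) = - \frac{5}{19} - \frac{\left(-5 + N\right)^{2}}{109}$)
$\frac{1}{-61553 + Y{\left(-18,248 \right)}} = \frac{1}{-61553 - \left(\frac{5}{19} + \frac{\left(-5 - 18\right)^{2}}{109}\right)} = \frac{1}{-61553 - \left(\frac{5}{19} + \frac{\left(-23\right)^{2}}{109}\right)} = \frac{1}{-61553 - \frac{10596}{2071}} = \frac{1}{- \frac{127486859}{2071}} = - \frac{2071}{127486859}$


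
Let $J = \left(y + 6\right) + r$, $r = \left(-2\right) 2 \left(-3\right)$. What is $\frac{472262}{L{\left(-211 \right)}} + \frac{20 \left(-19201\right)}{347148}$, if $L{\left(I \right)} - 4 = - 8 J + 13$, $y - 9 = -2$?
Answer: $- \frac{224064323}{86787} \approx -2581.8$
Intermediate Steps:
$y = 7$ ($y = 9 - 2 = 7$)
$r = 12$ ($r = \left(-4\right) \left(-3\right) = 12$)
$J = 25$ ($J = \left(7 + 6\right) + 12 = 13 + 12 = 25$)
$L{\left(I \right)} = -183$ ($L{\left(I \right)} = 4 + \left(\left(-8\right) 25 + 13\right) = 4 + \left(-200 + 13\right) = 4 - 187 = -183$)
$\frac{472262}{L{\left(-211 \right)}} + \frac{20 \left(-19201\right)}{347148} = \frac{472262}{-183} + \frac{20 \left(-19201\right)}{347148} = 472262 \left(- \frac{1}{183}\right) - \frac{96005}{86787} = - \frac{7742}{3} - \frac{96005}{86787} = - \frac{224064323}{86787}$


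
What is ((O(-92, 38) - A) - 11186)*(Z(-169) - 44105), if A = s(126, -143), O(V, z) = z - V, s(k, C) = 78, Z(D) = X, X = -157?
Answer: 492813108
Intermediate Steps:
Z(D) = -157
A = 78
((O(-92, 38) - A) - 11186)*(Z(-169) - 44105) = (((38 - 1*(-92)) - 1*78) - 11186)*(-157 - 44105) = (((38 + 92) - 78) - 11186)*(-44262) = ((130 - 78) - 11186)*(-44262) = (52 - 11186)*(-44262) = -11134*(-44262) = 492813108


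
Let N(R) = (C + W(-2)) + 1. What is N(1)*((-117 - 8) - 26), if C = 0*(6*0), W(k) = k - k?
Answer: -151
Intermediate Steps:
W(k) = 0
C = 0 (C = 0*0 = 0)
N(R) = 1 (N(R) = (0 + 0) + 1 = 0 + 1 = 1)
N(1)*((-117 - 8) - 26) = 1*((-117 - 8) - 26) = 1*(-125 - 26) = 1*(-151) = -151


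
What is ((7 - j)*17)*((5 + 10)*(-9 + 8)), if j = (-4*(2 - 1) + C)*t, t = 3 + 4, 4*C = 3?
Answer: -30345/4 ≈ -7586.3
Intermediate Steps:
C = ¾ (C = (¼)*3 = ¾ ≈ 0.75000)
t = 7
j = -91/4 (j = (-4*(2 - 1) + ¾)*7 = (-4*1 + ¾)*7 = (-4 + ¾)*7 = -13/4*7 = -91/4 ≈ -22.750)
((7 - j)*17)*((5 + 10)*(-9 + 8)) = ((7 - 1*(-91/4))*17)*((5 + 10)*(-9 + 8)) = ((7 + 91/4)*17)*(15*(-1)) = ((119/4)*17)*(-15) = (2023/4)*(-15) = -30345/4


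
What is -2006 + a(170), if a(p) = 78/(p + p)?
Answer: -340981/170 ≈ -2005.8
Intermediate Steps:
a(p) = 39/p (a(p) = 78/((2*p)) = 78*(1/(2*p)) = 39/p)
-2006 + a(170) = -2006 + 39/170 = -340981/170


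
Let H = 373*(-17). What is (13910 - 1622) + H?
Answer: 5947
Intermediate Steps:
H = -6341
(13910 - 1622) + H = (13910 - 1622) - 6341 = 12288 - 6341 = 5947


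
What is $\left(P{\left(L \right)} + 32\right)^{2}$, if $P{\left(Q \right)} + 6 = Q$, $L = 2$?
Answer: $784$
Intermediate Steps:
$P{\left(Q \right)} = -6 + Q$
$\left(P{\left(L \right)} + 32\right)^{2} = \left(\left(-6 + 2\right) + 32\right)^{2} = \left(-4 + 32\right)^{2} = 28^{2} = 784$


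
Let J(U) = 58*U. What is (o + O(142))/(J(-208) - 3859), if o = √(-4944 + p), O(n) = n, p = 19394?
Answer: -142/15923 - 85*√2/15923 ≈ -0.016467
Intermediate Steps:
o = 85*√2 (o = √(-4944 + 19394) = √14450 = 85*√2 ≈ 120.21)
(o + O(142))/(J(-208) - 3859) = (85*√2 + 142)/(58*(-208) - 3859) = (142 + 85*√2)/(-12064 - 3859) = (142 + 85*√2)/(-15923) = (142 + 85*√2)*(-1/15923) = -142/15923 - 85*√2/15923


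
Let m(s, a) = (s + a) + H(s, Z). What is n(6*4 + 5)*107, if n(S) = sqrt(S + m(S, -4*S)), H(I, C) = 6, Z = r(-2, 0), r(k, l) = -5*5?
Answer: 214*I*sqrt(13) ≈ 771.59*I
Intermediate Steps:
r(k, l) = -25
Z = -25
m(s, a) = 6 + a + s (m(s, a) = (s + a) + 6 = (a + s) + 6 = 6 + a + s)
n(S) = sqrt(6 - 2*S) (n(S) = sqrt(S + (6 - 4*S + S)) = sqrt(S + (6 - 3*S)) = sqrt(6 - 2*S))
n(6*4 + 5)*107 = sqrt(6 - 2*(6*4 + 5))*107 = sqrt(6 - 2*(24 + 5))*107 = sqrt(6 - 2*29)*107 = sqrt(6 - 58)*107 = sqrt(-52)*107 = (2*I*sqrt(13))*107 = 214*I*sqrt(13)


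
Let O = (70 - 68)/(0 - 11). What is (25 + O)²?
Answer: 74529/121 ≈ 615.94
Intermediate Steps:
O = -2/11 (O = 2/(-11) = 2*(-1/11) = -2/11 ≈ -0.18182)
(25 + O)² = (25 - 2/11)² = (273/11)² = 74529/121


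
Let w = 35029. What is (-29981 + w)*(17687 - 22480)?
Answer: -24195064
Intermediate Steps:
(-29981 + w)*(17687 - 22480) = (-29981 + 35029)*(17687 - 22480) = 5048*(-4793) = -24195064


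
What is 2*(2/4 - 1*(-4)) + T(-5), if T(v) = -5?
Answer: 4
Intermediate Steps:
2*(2/4 - 1*(-4)) + T(-5) = 2*(2/4 - 1*(-4)) - 5 = 2*(2*(1/4) + 4) - 5 = 2*(1/2 + 4) - 5 = 2*(9/2) - 5 = 9 - 5 = 4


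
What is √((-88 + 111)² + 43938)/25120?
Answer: √44467/25120 ≈ 0.0083946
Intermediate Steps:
√((-88 + 111)² + 43938)/25120 = √(23² + 43938)*(1/25120) = √(529 + 43938)*(1/25120) = √44467*(1/25120) = √44467/25120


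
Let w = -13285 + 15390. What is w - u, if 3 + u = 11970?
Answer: -9862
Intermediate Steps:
u = 11967 (u = -3 + 11970 = 11967)
w = 2105
w - u = 2105 - 1*11967 = 2105 - 11967 = -9862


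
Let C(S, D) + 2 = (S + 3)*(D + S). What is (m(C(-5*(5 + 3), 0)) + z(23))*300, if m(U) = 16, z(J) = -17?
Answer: -300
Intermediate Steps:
C(S, D) = -2 + (3 + S)*(D + S) (C(S, D) = -2 + (S + 3)*(D + S) = -2 + (3 + S)*(D + S))
(m(C(-5*(5 + 3), 0)) + z(23))*300 = (16 - 17)*300 = -1*300 = -300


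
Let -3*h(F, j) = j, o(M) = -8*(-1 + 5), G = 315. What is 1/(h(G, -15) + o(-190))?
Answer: -1/27 ≈ -0.037037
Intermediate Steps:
o(M) = -32 (o(M) = -8*4 = -32)
h(F, j) = -j/3
1/(h(G, -15) + o(-190)) = 1/(-1/3*(-15) - 32) = 1/(5 - 32) = 1/(-27) = -1/27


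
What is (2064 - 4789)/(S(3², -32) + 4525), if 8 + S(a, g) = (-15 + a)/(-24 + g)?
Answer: -76300/126479 ≈ -0.60326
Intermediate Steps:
S(a, g) = -8 + (-15 + a)/(-24 + g)
(2064 - 4789)/(S(3², -32) + 4525) = (2064 - 4789)/((177 + 3² - 8*(-32))/(-24 - 32) + 4525) = -2725/((177 + 9 + 256)/(-56) + 4525) = -2725/(-1/56*442 + 4525) = -2725/(-221/28 + 4525) = -2725/126479/28 = -2725*28/126479 = -76300/126479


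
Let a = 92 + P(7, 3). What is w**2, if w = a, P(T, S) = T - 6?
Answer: 8649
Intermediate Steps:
P(T, S) = -6 + T
a = 93 (a = 92 + (-6 + 7) = 92 + 1 = 93)
w = 93
w**2 = 93**2 = 8649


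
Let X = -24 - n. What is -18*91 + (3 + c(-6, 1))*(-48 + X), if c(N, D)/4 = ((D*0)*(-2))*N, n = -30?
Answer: -1764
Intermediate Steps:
c(N, D) = 0 (c(N, D) = 4*(((D*0)*(-2))*N) = 4*((0*(-2))*N) = 4*(0*N) = 4*0 = 0)
X = 6 (X = -24 - 1*(-30) = -24 + 30 = 6)
-18*91 + (3 + c(-6, 1))*(-48 + X) = -18*91 + (3 + 0)*(-48 + 6) = -1638 + 3*(-42) = -1638 - 126 = -1764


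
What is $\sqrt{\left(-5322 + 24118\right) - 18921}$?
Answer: $5 i \sqrt{5} \approx 11.18 i$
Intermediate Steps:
$\sqrt{\left(-5322 + 24118\right) - 18921} = \sqrt{18796 - 18921} = \sqrt{-125} = 5 i \sqrt{5}$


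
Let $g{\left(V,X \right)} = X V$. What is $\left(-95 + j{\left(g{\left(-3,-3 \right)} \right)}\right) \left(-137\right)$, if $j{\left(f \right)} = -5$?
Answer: $13700$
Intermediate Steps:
$g{\left(V,X \right)} = V X$
$\left(-95 + j{\left(g{\left(-3,-3 \right)} \right)}\right) \left(-137\right) = \left(-95 - 5\right) \left(-137\right) = \left(-100\right) \left(-137\right) = 13700$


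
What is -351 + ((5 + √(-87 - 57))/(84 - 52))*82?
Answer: -5411/16 + 123*I/4 ≈ -338.19 + 30.75*I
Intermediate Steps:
-351 + ((5 + √(-87 - 57))/(84 - 52))*82 = -351 + ((5 + √(-144))/32)*82 = -351 + ((5 + 12*I)*(1/32))*82 = -351 + (5/32 + 3*I/8)*82 = -351 + (205/16 + 123*I/4) = -5411/16 + 123*I/4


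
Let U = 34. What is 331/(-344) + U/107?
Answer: -23721/36808 ≈ -0.64445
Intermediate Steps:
331/(-344) + U/107 = 331/(-344) + 34/107 = 331*(-1/344) + 34*(1/107) = -331/344 + 34/107 = -23721/36808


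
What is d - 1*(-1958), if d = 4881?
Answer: 6839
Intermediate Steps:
d - 1*(-1958) = 4881 - 1*(-1958) = 4881 + 1958 = 6839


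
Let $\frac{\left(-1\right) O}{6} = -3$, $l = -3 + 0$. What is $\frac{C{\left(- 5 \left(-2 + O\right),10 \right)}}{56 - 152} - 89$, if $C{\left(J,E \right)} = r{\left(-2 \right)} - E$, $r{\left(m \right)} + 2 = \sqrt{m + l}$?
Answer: $- \frac{711}{8} - \frac{i \sqrt{5}}{96} \approx -88.875 - 0.023292 i$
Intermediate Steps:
$l = -3$
$O = 18$ ($O = \left(-6\right) \left(-3\right) = 18$)
$r{\left(m \right)} = -2 + \sqrt{-3 + m}$ ($r{\left(m \right)} = -2 + \sqrt{m - 3} = -2 + \sqrt{-3 + m}$)
$C{\left(J,E \right)} = -2 - E + i \sqrt{5}$ ($C{\left(J,E \right)} = \left(-2 + \sqrt{-3 - 2}\right) - E = \left(-2 + \sqrt{-5}\right) - E = \left(-2 + i \sqrt{5}\right) - E = -2 - E + i \sqrt{5}$)
$\frac{C{\left(- 5 \left(-2 + O\right),10 \right)}}{56 - 152} - 89 = \frac{-2 - 10 + i \sqrt{5}}{56 - 152} - 89 = \frac{-2 - 10 + i \sqrt{5}}{-96} - 89 = \left(-12 + i \sqrt{5}\right) \left(- \frac{1}{96}\right) - 89 = \left(\frac{1}{8} - \frac{i \sqrt{5}}{96}\right) - 89 = - \frac{711}{8} - \frac{i \sqrt{5}}{96}$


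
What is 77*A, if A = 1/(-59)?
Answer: -77/59 ≈ -1.3051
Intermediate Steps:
A = -1/59 ≈ -0.016949
77*A = 77*(-1/59) = -77/59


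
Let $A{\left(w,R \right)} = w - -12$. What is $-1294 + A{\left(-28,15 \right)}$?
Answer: $-1310$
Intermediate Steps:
$A{\left(w,R \right)} = 12 + w$ ($A{\left(w,R \right)} = w + 12 = 12 + w$)
$-1294 + A{\left(-28,15 \right)} = -1294 + \left(12 - 28\right) = -1294 - 16 = -1310$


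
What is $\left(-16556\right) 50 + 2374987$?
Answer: $1547187$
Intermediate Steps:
$\left(-16556\right) 50 + 2374987 = -827800 + 2374987 = 1547187$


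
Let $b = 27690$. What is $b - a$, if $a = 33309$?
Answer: $-5619$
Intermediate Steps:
$b - a = 27690 - 33309 = -5619$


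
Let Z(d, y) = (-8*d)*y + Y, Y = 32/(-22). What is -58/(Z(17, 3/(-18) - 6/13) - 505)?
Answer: 24882/180617 ≈ 0.13776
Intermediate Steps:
Y = -16/11 (Y = 32*(-1/22) = -16/11 ≈ -1.4545)
Z(d, y) = -16/11 - 8*d*y (Z(d, y) = (-8*d)*y - 16/11 = -8*d*y - 16/11 = -16/11 - 8*d*y)
-58/(Z(17, 3/(-18) - 6/13) - 505) = -58/((-16/11 - 8*17*(3/(-18) - 6/13)) - 505) = -58/((-16/11 - 8*17*(3*(-1/18) - 6*1/13)) - 505) = -58/((-16/11 - 8*17*(-⅙ - 6/13)) - 505) = -58/((-16/11 - 8*17*(-49/78)) - 505) = -58/((-16/11 + 3332/39) - 505) = -58/(36028/429 - 505) = -58/(-180617/429) = -429/180617*(-58) = 24882/180617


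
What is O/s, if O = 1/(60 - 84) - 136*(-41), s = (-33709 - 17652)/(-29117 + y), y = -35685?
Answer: 4335999023/616332 ≈ 7035.2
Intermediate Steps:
s = 51361/64802 (s = (-33709 - 17652)/(-29117 - 35685) = -51361/(-64802) = -51361*(-1/64802) = 51361/64802 ≈ 0.79258)
O = 133823/24 (O = 1/(-24) + 5576 = -1/24 + 5576 = 133823/24 ≈ 5576.0)
O/s = 133823/(24*(51361/64802)) = (133823/24)*(64802/51361) = 4335999023/616332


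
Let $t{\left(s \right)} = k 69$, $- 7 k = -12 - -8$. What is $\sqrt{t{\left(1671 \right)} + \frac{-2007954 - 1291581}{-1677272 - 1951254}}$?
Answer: $\frac{\sqrt{26023750180165122}}{25399682} \approx 6.3512$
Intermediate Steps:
$k = \frac{4}{7}$ ($k = - \frac{-12 - -8}{7} = - \frac{-12 + 8}{7} = \left(- \frac{1}{7}\right) \left(-4\right) = \frac{4}{7} \approx 0.57143$)
$t{\left(s \right)} = \frac{276}{7}$ ($t{\left(s \right)} = \frac{4}{7} \cdot 69 = \frac{276}{7}$)
$\sqrt{t{\left(1671 \right)} + \frac{-2007954 - 1291581}{-1677272 - 1951254}} = \sqrt{\frac{276}{7} + \frac{-2007954 - 1291581}{-1677272 - 1951254}} = \sqrt{\frac{276}{7} - \frac{3299535}{-3628526}} = \sqrt{\frac{276}{7} - - \frac{3299535}{3628526}} = \sqrt{\frac{276}{7} + \frac{3299535}{3628526}} = \sqrt{\frac{1024569921}{25399682}} = \frac{\sqrt{26023750180165122}}{25399682}$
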